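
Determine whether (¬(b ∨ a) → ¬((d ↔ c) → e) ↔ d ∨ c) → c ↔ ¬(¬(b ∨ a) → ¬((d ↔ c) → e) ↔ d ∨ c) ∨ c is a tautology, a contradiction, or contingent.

tautology

  a   |   b   |   c   |   d   |   e   ||   φ  
 True |  True |  True |  True |  True ||  True
 True |  True |  True |  True | False ||  True
 True |  True |  True | False |  True ||  True
 True |  True |  True | False | False ||  True
 True |  True | False |  True |  True ||  True
 True |  True | False |  True | False ||  True
 True |  True | False | False |  True ||  True
 True |  True | False | False | False ||  True
 True | False |  True |  True |  True ||  True
 True | False |  True |  True | False ||  True
 True | False |  True | False |  True ||  True
 True | False |  True | False | False ||  True
 True | False | False |  True |  True ||  True
 True | False | False |  True | False ||  True
 True | False | False | False |  True ||  True
 True | False | False | False | False ||  True
False |  True |  True |  True |  True ||  True
False |  True |  True |  True | False ||  True
False |  True |  True | False |  True ||  True
False |  True |  True | False | False ||  True
False |  True | False |  True |  True ||  True
False |  True | False |  True | False ||  True
False |  True | False | False |  True ||  True
False |  True | False | False | False ||  True
False | False |  True |  True |  True ||  True
False | False |  True |  True | False ||  True
False | False |  True | False |  True ||  True
False | False |  True | False | False ||  True
False | False | False |  True |  True ||  True
False | False | False |  True | False ||  True
False | False | False | False |  True ||  True
False | False | False | False | False ||  True
Every row is True, so the formula is a tautology.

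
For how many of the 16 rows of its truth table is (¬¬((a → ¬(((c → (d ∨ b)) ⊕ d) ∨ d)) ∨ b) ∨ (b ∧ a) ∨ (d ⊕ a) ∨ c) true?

15

a | b | c | d | φ
- | - | - | - | -
T | T | T | T | T
T | T | T | F | T
T | T | F | T | T
T | T | F | F | T
T | F | T | T | T
T | F | T | F | T
T | F | F | T | F
T | F | F | F | T
F | T | T | T | T
F | T | T | F | T
F | T | F | T | T
F | T | F | F | T
F | F | T | T | T
F | F | T | F | T
F | F | F | T | T
F | F | F | F | T
The formula is true on 15 of the 16 rows.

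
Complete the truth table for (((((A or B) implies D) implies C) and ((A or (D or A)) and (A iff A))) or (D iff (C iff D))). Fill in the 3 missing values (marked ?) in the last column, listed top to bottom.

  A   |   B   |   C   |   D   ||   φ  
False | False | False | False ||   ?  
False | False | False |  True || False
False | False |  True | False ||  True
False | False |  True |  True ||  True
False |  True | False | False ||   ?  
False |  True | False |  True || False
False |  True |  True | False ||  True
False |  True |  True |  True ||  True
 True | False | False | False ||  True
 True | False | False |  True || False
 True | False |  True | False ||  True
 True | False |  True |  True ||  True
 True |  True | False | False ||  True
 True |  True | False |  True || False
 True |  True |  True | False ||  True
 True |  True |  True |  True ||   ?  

False, False, True

Row A=False, B=False, C=False, D=False: ((((A or B) implies D) implies C) and ((A or (D or A)) and (A iff A))) = False, (D iff (C iff D)) = False, so the formula = False.
Row A=False, B=True, C=False, D=False: ((((A or B) implies D) implies C) and ((A or (D or A)) and (A iff A))) = False, (D iff (C iff D)) = False, so the formula = False.
Row A=True, B=True, C=True, D=True: ((((A or B) implies D) implies C) and ((A or (D or A)) and (A iff A))) = True, (D iff (C iff D)) = True, so the formula = True.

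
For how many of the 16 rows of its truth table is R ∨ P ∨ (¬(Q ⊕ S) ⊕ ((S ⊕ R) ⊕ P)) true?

14

P | Q | R | S | (Q ⊕ S) | ¬(Q ⊕ S) | (S ⊕ R) | ((S ⊕ R) ⊕ P) | (¬(Q ⊕ S) ⊕ ((S ⊕ R) ⊕ P)) | φ
- | - | - | - | ------- | -------- | ------- | ------------- | -------------------------- | -
T | T | T | T |    F    |    T     |    F    |       T       |             F              | T
T | T | T | F |    T    |    F     |    T    |       F       |             F              | T
T | T | F | T |    F    |    T     |    T    |       F       |             T              | T
T | T | F | F |    T    |    F     |    F    |       T       |             T              | T
T | F | T | T |    T    |    F     |    F    |       T       |             T              | T
T | F | T | F |    F    |    T     |    T    |       F       |             T              | T
T | F | F | T |    T    |    F     |    T    |       F       |             F              | T
T | F | F | F |    F    |    T     |    F    |       T       |             F              | T
F | T | T | T |    F    |    T     |    F    |       F       |             T              | T
F | T | T | F |    T    |    F     |    T    |       T       |             T              | T
F | T | F | T |    F    |    T     |    T    |       T       |             F              | F
F | T | F | F |    T    |    F     |    F    |       F       |             F              | F
F | F | T | T |    T    |    F     |    F    |       F       |             F              | T
F | F | T | F |    F    |    T     |    T    |       T       |             F              | T
F | F | F | T |    T    |    F     |    T    |       T       |             T              | T
F | F | F | F |    F    |    T     |    F    |       F       |             T              | T
The formula is true on 14 of the 16 rows.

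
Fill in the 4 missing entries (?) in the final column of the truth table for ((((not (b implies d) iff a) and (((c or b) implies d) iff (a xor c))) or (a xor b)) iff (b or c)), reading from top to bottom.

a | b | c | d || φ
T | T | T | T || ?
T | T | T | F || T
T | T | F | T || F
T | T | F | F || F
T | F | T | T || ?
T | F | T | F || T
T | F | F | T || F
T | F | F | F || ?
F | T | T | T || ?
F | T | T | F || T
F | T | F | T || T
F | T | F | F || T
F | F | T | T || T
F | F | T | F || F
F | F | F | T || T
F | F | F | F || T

F, T, F, T

Row a=T, b=T, c=T, d=T: (((not (b implies d) iff a) and (((c or b) implies d) iff (a xor c))) or (a xor b)) = F, (b or c) = T, so the formula = F.
Row a=T, b=F, c=T, d=T: (((not (b implies d) iff a) and (((c or b) implies d) iff (a xor c))) or (a xor b)) = T, (b or c) = T, so the formula = T.
Row a=T, b=F, c=F, d=F: (((not (b implies d) iff a) and (((c or b) implies d) iff (a xor c))) or (a xor b)) = T, (b or c) = F, so the formula = F.
Row a=F, b=T, c=T, d=T: (((not (b implies d) iff a) and (((c or b) implies d) iff (a xor c))) or (a xor b)) = T, (b or c) = T, so the formula = T.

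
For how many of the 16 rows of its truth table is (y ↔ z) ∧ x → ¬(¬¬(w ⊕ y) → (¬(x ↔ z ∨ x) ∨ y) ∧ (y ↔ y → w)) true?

x | y | z | w || φ
T | T | T | T || F
T | T | T | F || T
T | T | F | T || T
T | T | F | F || T
T | F | T | T || T
T | F | T | F || T
T | F | F | T || T
T | F | F | F || F
F | T | T | T || T
F | T | T | F || T
F | T | F | T || T
F | T | F | F || T
F | F | T | T || T
F | F | T | F || T
F | F | F | T || T
F | F | F | F || T
The formula is true on 14 of the 16 rows.

14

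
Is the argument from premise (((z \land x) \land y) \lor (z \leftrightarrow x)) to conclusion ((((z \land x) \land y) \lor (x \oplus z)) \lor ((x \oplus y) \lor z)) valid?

no

  x   |   y   |   z   ||   φ   |   ψ  
 True |  True |  True ||  True |  True
 True |  True | False || False |  True
 True | False |  True ||  True |  True
 True | False | False || False |  True
False |  True |  True || False |  True
False |  True | False ||  True |  True
False | False |  True || False |  True
False | False | False ||  True | False
At x=False, y=False, z=False we have φ true but ψ false, so φ does not entail ψ.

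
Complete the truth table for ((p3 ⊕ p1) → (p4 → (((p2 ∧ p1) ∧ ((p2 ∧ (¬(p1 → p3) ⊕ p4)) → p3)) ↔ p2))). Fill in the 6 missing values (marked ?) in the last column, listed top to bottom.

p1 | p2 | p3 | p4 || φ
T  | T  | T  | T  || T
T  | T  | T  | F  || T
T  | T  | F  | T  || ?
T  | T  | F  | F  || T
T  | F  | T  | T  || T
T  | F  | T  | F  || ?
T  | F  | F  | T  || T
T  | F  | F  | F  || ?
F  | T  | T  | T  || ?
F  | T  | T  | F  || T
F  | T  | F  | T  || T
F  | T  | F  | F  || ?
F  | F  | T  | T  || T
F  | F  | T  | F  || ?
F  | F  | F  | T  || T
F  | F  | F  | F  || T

T, T, T, F, T, T

Row p1=T, p2=T, p3=F, p4=T: (p3 ⊕ p1) = T, (p4 → (((p2 ∧ p1) ∧ ((p2 ∧ (¬(p1 → p3) ⊕ p4)) → p3)) ↔ p2)) = T, so the formula = T.
Row p1=T, p2=F, p3=T, p4=F: (p3 ⊕ p1) = F, (p4 → (((p2 ∧ p1) ∧ ((p2 ∧ (¬(p1 → p3) ⊕ p4)) → p3)) ↔ p2)) = T, so the formula = T.
Row p1=T, p2=F, p3=F, p4=F: (p3 ⊕ p1) = T, (p4 → (((p2 ∧ p1) ∧ ((p2 ∧ (¬(p1 → p3) ⊕ p4)) → p3)) ↔ p2)) = T, so the formula = T.
Row p1=F, p2=T, p3=T, p4=T: (p3 ⊕ p1) = T, (p4 → (((p2 ∧ p1) ∧ ((p2 ∧ (¬(p1 → p3) ⊕ p4)) → p3)) ↔ p2)) = F, so the formula = F.
Row p1=F, p2=T, p3=F, p4=F: (p3 ⊕ p1) = F, (p4 → (((p2 ∧ p1) ∧ ((p2 ∧ (¬(p1 → p3) ⊕ p4)) → p3)) ↔ p2)) = T, so the formula = T.
Row p1=F, p2=F, p3=T, p4=F: (p3 ⊕ p1) = T, (p4 → (((p2 ∧ p1) ∧ ((p2 ∧ (¬(p1 → p3) ⊕ p4)) → p3)) ↔ p2)) = T, so the formula = T.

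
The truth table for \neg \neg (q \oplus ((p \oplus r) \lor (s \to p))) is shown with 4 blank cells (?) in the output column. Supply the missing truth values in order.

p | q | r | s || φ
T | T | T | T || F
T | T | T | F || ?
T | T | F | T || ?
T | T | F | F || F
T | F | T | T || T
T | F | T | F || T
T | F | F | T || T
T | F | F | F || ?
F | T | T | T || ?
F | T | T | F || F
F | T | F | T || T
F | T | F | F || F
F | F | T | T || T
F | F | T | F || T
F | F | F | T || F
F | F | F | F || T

Row p=T, q=T, r=T, s=F: (q \oplus ((p \oplus r) \lor (s \to p))) = F, \neg (q \oplus ((p \oplus r) \lor (s \to p))) = T, so the formula = F.
Row p=T, q=T, r=F, s=T: (q \oplus ((p \oplus r) \lor (s \to p))) = F, \neg (q \oplus ((p \oplus r) \lor (s \to p))) = T, so the formula = F.
Row p=T, q=F, r=F, s=F: (q \oplus ((p \oplus r) \lor (s \to p))) = T, \neg (q \oplus ((p \oplus r) \lor (s \to p))) = F, so the formula = T.
Row p=F, q=T, r=T, s=T: (q \oplus ((p \oplus r) \lor (s \to p))) = F, \neg (q \oplus ((p \oplus r) \lor (s \to p))) = T, so the formula = F.

F, F, T, F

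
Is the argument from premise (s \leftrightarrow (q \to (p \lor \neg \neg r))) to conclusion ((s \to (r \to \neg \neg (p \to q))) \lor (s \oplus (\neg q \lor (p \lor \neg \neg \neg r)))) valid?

no

p | q | r | s | φ | ψ
- | - | - | - | - | -
T | T | T | T | T | T
T | T | T | F | F | T
T | T | F | T | T | T
T | T | F | F | F | T
T | F | T | T | T | F
T | F | T | F | F | T
T | F | F | T | T | T
T | F | F | F | F | T
F | T | T | T | T | T
F | T | T | F | F | T
F | T | F | T | F | T
F | T | F | F | T | T
F | F | T | T | T | T
F | F | T | F | F | T
F | F | F | T | T | T
F | F | F | F | F | T
At p=T, q=F, r=T, s=T we have φ true but ψ false, so φ does not entail ψ.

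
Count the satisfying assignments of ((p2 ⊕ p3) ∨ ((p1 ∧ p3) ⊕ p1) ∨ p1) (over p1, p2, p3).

6

  p1     p2     p3   |    φ  
 True   True   True  |   True
 True   True  False  |   True
 True  False   True  |   True
 True  False  False  |   True
False   True   True  |  False
False   True  False  |   True
False  False   True  |   True
False  False  False  |  False
The formula is true on 6 of the 8 rows.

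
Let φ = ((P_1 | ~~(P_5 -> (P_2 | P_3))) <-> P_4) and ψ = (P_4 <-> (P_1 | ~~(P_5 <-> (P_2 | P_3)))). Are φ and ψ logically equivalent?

not equivalent

P_1  P_2  P_3  P_4  P_5  |  φ  ψ
 T    T    T    T    T   |  T  T
 T    T    T    T    F   |  T  T
 T    T    T    F    T   |  F  F
 T    T    T    F    F   |  F  F
 T    T    F    T    T   |  T  T
 T    T    F    T    F   |  T  T
 T    T    F    F    T   |  F  F
 T    T    F    F    F   |  F  F
 T    F    T    T    T   |  T  T
 T    F    T    T    F   |  T  T
 T    F    T    F    T   |  F  F
 T    F    T    F    F   |  F  F
 T    F    F    T    T   |  T  T
 T    F    F    T    F   |  T  T
 T    F    F    F    T   |  F  F
 T    F    F    F    F   |  F  F
 F    T    T    T    T   |  T  T
 F    T    T    T    F   |  T  F
 F    T    T    F    T   |  F  F
 F    T    T    F    F   |  F  T
 F    T    F    T    T   |  T  T
 F    T    F    T    F   |  T  F
 F    T    F    F    T   |  F  F
 F    T    F    F    F   |  F  T
 F    F    T    T    T   |  T  T
 F    F    T    T    F   |  T  F
 F    F    T    F    T   |  F  F
 F    F    T    F    F   |  F  T
 F    F    F    T    T   |  F  F
 F    F    F    T    F   |  T  T
 F    F    F    F    T   |  T  T
 F    F    F    F    F   |  F  F
The columns differ at P_1=F, P_2=T, P_3=T, P_4=T, P_5=F (φ=T, ψ=F), so they are not equivalent.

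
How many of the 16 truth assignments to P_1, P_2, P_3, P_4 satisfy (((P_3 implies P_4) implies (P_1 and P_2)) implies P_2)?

P_1 | P_2 | P_3 | P_4 | φ
--- | --- | --- | --- | -
 T  |  T  |  T  |  T  | T
 T  |  T  |  T  |  F  | T
 T  |  T  |  F  |  T  | T
 T  |  T  |  F  |  F  | T
 T  |  F  |  T  |  T  | T
 T  |  F  |  T  |  F  | F
 T  |  F  |  F  |  T  | T
 T  |  F  |  F  |  F  | T
 F  |  T  |  T  |  T  | T
 F  |  T  |  T  |  F  | T
 F  |  T  |  F  |  T  | T
 F  |  T  |  F  |  F  | T
 F  |  F  |  T  |  T  | T
 F  |  F  |  T  |  F  | F
 F  |  F  |  F  |  T  | T
 F  |  F  |  F  |  F  | T
The formula is true on 14 of the 16 rows.

14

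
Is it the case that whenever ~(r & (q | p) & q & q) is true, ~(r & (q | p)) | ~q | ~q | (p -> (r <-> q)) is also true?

p | q | r || φ | ψ
T | T | T || F | T
T | T | F || T | T
T | F | T || T | T
T | F | F || T | T
F | T | T || F | T
F | T | F || T | T
F | F | T || T | T
F | F | F || T | T
In every row where φ is true, ψ is also true, so φ ⊨ ψ.

yes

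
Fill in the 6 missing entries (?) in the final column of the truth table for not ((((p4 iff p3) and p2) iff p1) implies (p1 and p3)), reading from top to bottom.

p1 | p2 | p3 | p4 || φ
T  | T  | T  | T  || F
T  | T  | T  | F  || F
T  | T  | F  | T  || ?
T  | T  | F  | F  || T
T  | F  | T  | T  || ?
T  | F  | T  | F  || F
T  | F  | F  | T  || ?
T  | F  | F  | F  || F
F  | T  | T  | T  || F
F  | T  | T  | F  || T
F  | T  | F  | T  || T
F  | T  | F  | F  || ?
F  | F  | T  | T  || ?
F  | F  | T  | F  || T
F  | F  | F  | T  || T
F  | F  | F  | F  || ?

F, F, F, F, T, T

Row p1=T, p2=T, p3=F, p4=T: (((p4 iff p3) and p2) iff p1) = F, (p1 and p3) = F, ((((p4 iff p3) and p2) iff p1) implies (p1 and p3)) = T, so the formula = F.
Row p1=T, p2=F, p3=T, p4=T: (((p4 iff p3) and p2) iff p1) = F, (p1 and p3) = T, ((((p4 iff p3) and p2) iff p1) implies (p1 and p3)) = T, so the formula = F.
Row p1=T, p2=F, p3=F, p4=T: (((p4 iff p3) and p2) iff p1) = F, (p1 and p3) = F, ((((p4 iff p3) and p2) iff p1) implies (p1 and p3)) = T, so the formula = F.
Row p1=F, p2=T, p3=F, p4=F: (((p4 iff p3) and p2) iff p1) = F, (p1 and p3) = F, ((((p4 iff p3) and p2) iff p1) implies (p1 and p3)) = T, so the formula = F.
Row p1=F, p2=F, p3=T, p4=T: (((p4 iff p3) and p2) iff p1) = T, (p1 and p3) = F, ((((p4 iff p3) and p2) iff p1) implies (p1 and p3)) = F, so the formula = T.
Row p1=F, p2=F, p3=F, p4=F: (((p4 iff p3) and p2) iff p1) = T, (p1 and p3) = F, ((((p4 iff p3) and p2) iff p1) implies (p1 and p3)) = F, so the formula = T.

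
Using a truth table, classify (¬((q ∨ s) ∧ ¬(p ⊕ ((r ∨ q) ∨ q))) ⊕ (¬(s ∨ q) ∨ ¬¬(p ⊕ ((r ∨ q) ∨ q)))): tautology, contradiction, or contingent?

contradiction

p | q | r | s | φ
- | - | - | - | -
1 | 1 | 1 | 1 | 0
1 | 1 | 1 | 0 | 0
1 | 1 | 0 | 1 | 0
1 | 1 | 0 | 0 | 0
1 | 0 | 1 | 1 | 0
1 | 0 | 1 | 0 | 0
1 | 0 | 0 | 1 | 0
1 | 0 | 0 | 0 | 0
0 | 1 | 1 | 1 | 0
0 | 1 | 1 | 0 | 0
0 | 1 | 0 | 1 | 0
0 | 1 | 0 | 0 | 0
0 | 0 | 1 | 1 | 0
0 | 0 | 1 | 0 | 0
0 | 0 | 0 | 1 | 0
0 | 0 | 0 | 0 | 0
Every row is 0, so the formula is a contradiction.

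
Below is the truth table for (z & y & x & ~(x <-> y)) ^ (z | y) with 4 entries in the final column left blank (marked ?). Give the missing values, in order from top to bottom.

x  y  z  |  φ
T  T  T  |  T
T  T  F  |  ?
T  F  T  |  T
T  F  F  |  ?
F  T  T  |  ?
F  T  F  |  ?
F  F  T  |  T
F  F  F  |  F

Row x=T, y=T, z=F: (z & y & x & ~(x <-> y)) = F, (z | y) = T, so the formula = T.
Row x=T, y=F, z=F: (z & y & x & ~(x <-> y)) = F, (z | y) = F, so the formula = F.
Row x=F, y=T, z=T: (z & y & x & ~(x <-> y)) = F, (z | y) = T, so the formula = T.
Row x=F, y=T, z=F: (z & y & x & ~(x <-> y)) = F, (z | y) = T, so the formula = T.

T, F, T, T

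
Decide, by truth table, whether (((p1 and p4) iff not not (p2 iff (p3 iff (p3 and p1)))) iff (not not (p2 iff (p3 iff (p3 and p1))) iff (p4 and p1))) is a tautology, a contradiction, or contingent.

p1 | p2 | p3 | p4 || φ
T  | T  | T  | T  || T
T  | T  | T  | F  || T
T  | T  | F  | T  || T
T  | T  | F  | F  || T
T  | F  | T  | T  || T
T  | F  | T  | F  || T
T  | F  | F  | T  || T
T  | F  | F  | F  || T
F  | T  | T  | T  || T
F  | T  | T  | F  || T
F  | T  | F  | T  || T
F  | T  | F  | F  || T
F  | F  | T  | T  || T
F  | F  | T  | F  || T
F  | F  | F  | T  || T
F  | F  | F  | F  || T
Every row is T, so the formula is a tautology.

tautology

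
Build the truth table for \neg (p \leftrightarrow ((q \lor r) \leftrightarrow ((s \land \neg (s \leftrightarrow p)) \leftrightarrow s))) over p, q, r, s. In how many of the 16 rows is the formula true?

p  q  r  s  |  (q \lor r)  (s \leftrightarrow p)  \neg (s \leftrightarrow p)  φ
T  T  T  T  |      T                 T                        F               T
T  T  T  F  |      T                 F                        T               F
T  T  F  T  |      T                 T                        F               T
T  T  F  F  |      T                 F                        T               F
T  F  T  T  |      T                 T                        F               T
T  F  T  F  |      T                 F                        T               F
T  F  F  T  |      F                 T                        F               F
T  F  F  F  |      F                 F                        T               T
F  T  T  T  |      T                 F                        T               T
F  T  T  F  |      T                 T                        F               T
F  T  F  T  |      T                 F                        T               T
F  T  F  F  |      T                 T                        F               T
F  F  T  T  |      T                 F                        T               T
F  F  T  F  |      T                 T                        F               T
F  F  F  T  |      F                 F                        T               F
F  F  F  F  |      F                 T                        F               F
The formula is true on 10 of the 16 rows.

10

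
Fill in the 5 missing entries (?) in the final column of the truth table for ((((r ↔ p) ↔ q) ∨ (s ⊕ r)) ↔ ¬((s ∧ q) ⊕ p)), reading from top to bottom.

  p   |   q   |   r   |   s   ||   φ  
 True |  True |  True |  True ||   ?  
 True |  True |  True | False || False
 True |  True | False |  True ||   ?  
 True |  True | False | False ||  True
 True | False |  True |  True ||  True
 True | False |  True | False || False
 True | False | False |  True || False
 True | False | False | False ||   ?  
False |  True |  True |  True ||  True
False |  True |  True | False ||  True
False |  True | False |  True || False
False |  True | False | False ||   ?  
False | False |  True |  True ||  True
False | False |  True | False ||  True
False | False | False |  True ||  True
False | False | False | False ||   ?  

True, True, False, True, False

Row p=True, q=True, r=True, s=True: (((r ↔ p) ↔ q) ∨ (s ⊕ r)) = True, ¬((s ∧ q) ⊕ p) = True, so the formula = True.
Row p=True, q=True, r=False, s=True: (((r ↔ p) ↔ q) ∨ (s ⊕ r)) = True, ¬((s ∧ q) ⊕ p) = True, so the formula = True.
Row p=True, q=False, r=False, s=False: (((r ↔ p) ↔ q) ∨ (s ⊕ r)) = True, ¬((s ∧ q) ⊕ p) = False, so the formula = False.
Row p=False, q=True, r=False, s=False: (((r ↔ p) ↔ q) ∨ (s ⊕ r)) = True, ¬((s ∧ q) ⊕ p) = True, so the formula = True.
Row p=False, q=False, r=False, s=False: (((r ↔ p) ↔ q) ∨ (s ⊕ r)) = False, ¬((s ∧ q) ⊕ p) = True, so the formula = False.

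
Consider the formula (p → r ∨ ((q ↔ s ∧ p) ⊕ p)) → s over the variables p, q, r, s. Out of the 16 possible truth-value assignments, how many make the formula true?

9

p | q | r | s | (s ∧ p) | (q ↔ (s ∧ p)) | ((q ↔ (s ∧ p)) ⊕ p) | (r ∨ ((q ↔ (s ∧ p)) ⊕ p)) | φ
- | - | - | - | ------- | ------------- | ------------------- | ------------------------- | -
T | T | T | T |    T    |       T       |          F          |             T             | T
T | T | T | F |    F    |       F       |          T          |             T             | F
T | T | F | T |    T    |       T       |          F          |             F             | T
T | T | F | F |    F    |       F       |          T          |             T             | F
T | F | T | T |    T    |       F       |          T          |             T             | T
T | F | T | F |    F    |       T       |          F          |             T             | F
T | F | F | T |    T    |       F       |          T          |             T             | T
T | F | F | F |    F    |       T       |          F          |             F             | T
F | T | T | T |    F    |       F       |          F          |             T             | T
F | T | T | F |    F    |       F       |          F          |             T             | F
F | T | F | T |    F    |       F       |          F          |             F             | T
F | T | F | F |    F    |       F       |          F          |             F             | F
F | F | T | T |    F    |       T       |          T          |             T             | T
F | F | T | F |    F    |       T       |          T          |             T             | F
F | F | F | T |    F    |       T       |          T          |             T             | T
F | F | F | F |    F    |       T       |          T          |             T             | F
The formula is true on 9 of the 16 rows.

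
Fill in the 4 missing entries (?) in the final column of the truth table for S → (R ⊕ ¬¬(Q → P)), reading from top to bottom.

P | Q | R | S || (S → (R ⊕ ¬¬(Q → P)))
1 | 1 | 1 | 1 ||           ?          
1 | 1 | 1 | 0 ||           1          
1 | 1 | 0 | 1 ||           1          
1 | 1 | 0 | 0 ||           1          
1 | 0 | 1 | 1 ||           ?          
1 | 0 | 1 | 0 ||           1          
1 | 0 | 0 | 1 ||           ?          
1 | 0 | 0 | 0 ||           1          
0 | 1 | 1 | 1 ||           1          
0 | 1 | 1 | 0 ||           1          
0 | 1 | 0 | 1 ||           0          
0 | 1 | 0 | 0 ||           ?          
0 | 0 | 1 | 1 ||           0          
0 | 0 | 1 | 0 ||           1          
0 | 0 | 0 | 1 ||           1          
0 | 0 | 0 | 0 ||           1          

Row P=1, Q=1, R=1, S=1: (R ⊕ ¬¬(Q → P)) = 0, so (S → (R ⊕ ¬¬(Q → P))) = 0.
Row P=1, Q=0, R=1, S=1: (R ⊕ ¬¬(Q → P)) = 0, so (S → (R ⊕ ¬¬(Q → P))) = 0.
Row P=1, Q=0, R=0, S=1: (R ⊕ ¬¬(Q → P)) = 1, so (S → (R ⊕ ¬¬(Q → P))) = 1.
Row P=0, Q=1, R=0, S=0: (R ⊕ ¬¬(Q → P)) = 0, so (S → (R ⊕ ¬¬(Q → P))) = 1.

0, 0, 1, 1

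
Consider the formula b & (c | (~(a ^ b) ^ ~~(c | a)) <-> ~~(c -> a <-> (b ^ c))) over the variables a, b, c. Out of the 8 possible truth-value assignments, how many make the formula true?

1

a  b  c     (a ^ b)  ~(a ^ b)  (c | a)  ~(c | a)  ~~(c | a)  (~(a ^ b) ^ ~~(c | a))  (c | (~(a ^ b) ^ ~~(c | a)))  (c -> a)  (b ^ c)  ((c -> a) <-> (b ^ c))  ~((c -> a) <-> (b ^ c))  ~~((c -> a) <-> (b ^ c))  φ
1  1  1        0        1         1        0          1                0                          1                   1         0               0                        1                        0              0
1  1  0        0        1         1        0          1                0                          0                   1         1               1                        0                        1              0
1  0  1        1        0         1        0          1                1                          1                   1         1               1                        0                        1              0
1  0  0        1        0         1        0          1                1                          1                   1         0               0                        1                        0              0
0  1  1        1        0         1        0          1                1                          1                   0         0               1                        0                        1              1
0  1  0        1        0         0        1          0                0                          0                   1         1               1                        0                        1              0
0  0  1        0        1         1        0          1                0                          1                   0         1               0                        1                        0              0
0  0  0        0        1         0        1          0                1                          1                   1         0               0                        1                        0              0
The formula is true on 1 of the 8 rows.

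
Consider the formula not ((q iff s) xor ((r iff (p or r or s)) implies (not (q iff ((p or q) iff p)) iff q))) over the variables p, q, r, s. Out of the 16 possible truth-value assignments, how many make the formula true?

p  q  r  s  |  (q iff s)  (p or r or s)  (r iff (p or r or s))  (p or q)  ((p or q) iff p)  (q iff ((p or q) iff p))  not (q iff ((p or q) iff p))  φ
T  T  T  T  |      T            T                  T               T             T                     T                           F                F
T  T  T  F  |      F            T                  T               T             T                     T                           F                T
T  T  F  T  |      T            T                  F               T             T                     T                           F                T
T  T  F  F  |      F            T                  F               T             T                     T                           F                F
T  F  T  T  |      F            T                  T               T             T                     F                           T                T
T  F  T  F  |      T            T                  T               T             T                     F                           T                F
T  F  F  T  |      F            T                  F               T             T                     F                           T                F
T  F  F  F  |      T            T                  F               T             T                     F                           T                T
F  T  T  T  |      T            T                  T               T             F                     F                           T                T
F  T  T  F  |      F            T                  T               T             F                     F                           T                F
F  T  F  T  |      T            T                  F               T             F                     F                           T                T
F  T  F  F  |      F            F                  T               T             F                     F                           T                F
F  F  T  T  |      F            T                  T               F             T                     F                           T                T
F  F  T  F  |      T            T                  T               F             T                     F                           T                F
F  F  F  T  |      F            T                  F               F             T                     F                           T                F
F  F  F  F  |      T            F                  T               F             T                     F                           T                F
The formula is true on 7 of the 16 rows.

7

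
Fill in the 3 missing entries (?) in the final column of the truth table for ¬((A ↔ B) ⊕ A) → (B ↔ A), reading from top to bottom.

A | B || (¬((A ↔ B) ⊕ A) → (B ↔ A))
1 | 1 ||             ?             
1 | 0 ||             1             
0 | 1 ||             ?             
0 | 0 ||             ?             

Row A=1, B=1: ¬((A ↔ B) ⊕ A) = 1, (B ↔ A) = 1, so (¬((A ↔ B) ⊕ A) → (B ↔ A)) = 1.
Row A=0, B=1: ¬((A ↔ B) ⊕ A) = 1, (B ↔ A) = 0, so (¬((A ↔ B) ⊕ A) → (B ↔ A)) = 0.
Row A=0, B=0: ¬((A ↔ B) ⊕ A) = 0, (B ↔ A) = 1, so (¬((A ↔ B) ⊕ A) → (B ↔ A)) = 1.

1, 0, 1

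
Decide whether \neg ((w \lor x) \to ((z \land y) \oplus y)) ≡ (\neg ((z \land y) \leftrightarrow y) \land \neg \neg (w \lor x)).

not equivalent

x | y | z | w | φ | ψ
- | - | - | - | - | -
T | T | T | T | T | F
T | T | T | F | T | F
T | T | F | T | F | T
T | T | F | F | F | T
T | F | T | T | T | F
T | F | T | F | T | F
T | F | F | T | T | F
T | F | F | F | T | F
F | T | T | T | T | F
F | T | T | F | F | F
F | T | F | T | F | T
F | T | F | F | F | F
F | F | T | T | T | F
F | F | T | F | F | F
F | F | F | T | T | F
F | F | F | F | F | F
The columns differ at x=T, y=T, z=T, w=T (φ=T, ψ=F), so they are not equivalent.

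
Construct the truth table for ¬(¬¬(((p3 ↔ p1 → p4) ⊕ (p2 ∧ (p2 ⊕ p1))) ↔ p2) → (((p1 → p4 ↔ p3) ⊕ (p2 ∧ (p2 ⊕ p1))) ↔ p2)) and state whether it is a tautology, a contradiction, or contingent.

contradiction

p1 | p2 | p3 | p4 | φ
-- | -- | -- | -- | -
T  | T  | T  | T  | F
T  | T  | T  | F  | F
T  | T  | F  | T  | F
T  | T  | F  | F  | F
T  | F  | T  | T  | F
T  | F  | T  | F  | F
T  | F  | F  | T  | F
T  | F  | F  | F  | F
F  | T  | T  | T  | F
F  | T  | T  | F  | F
F  | T  | F  | T  | F
F  | T  | F  | F  | F
F  | F  | T  | T  | F
F  | F  | T  | F  | F
F  | F  | F  | T  | F
F  | F  | F  | F  | F
Every row is F, so the formula is a contradiction.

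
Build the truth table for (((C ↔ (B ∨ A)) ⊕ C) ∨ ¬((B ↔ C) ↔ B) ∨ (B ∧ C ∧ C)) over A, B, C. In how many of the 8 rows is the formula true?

7

A  B  C  |  φ
T  T  T  |  T
T  T  F  |  T
T  F  T  |  F
T  F  F  |  T
F  T  T  |  T
F  T  F  |  T
F  F  T  |  T
F  F  F  |  T
The formula is true on 7 of the 8 rows.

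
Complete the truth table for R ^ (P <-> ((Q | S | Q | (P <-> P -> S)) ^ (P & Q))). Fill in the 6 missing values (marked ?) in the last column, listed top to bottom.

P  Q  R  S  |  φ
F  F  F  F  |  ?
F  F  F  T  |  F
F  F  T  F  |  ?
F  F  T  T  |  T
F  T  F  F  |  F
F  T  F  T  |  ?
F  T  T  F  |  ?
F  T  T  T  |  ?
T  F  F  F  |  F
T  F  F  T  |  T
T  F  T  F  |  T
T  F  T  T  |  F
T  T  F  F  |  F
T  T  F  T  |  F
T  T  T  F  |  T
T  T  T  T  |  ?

T, F, F, T, T, T

Row P=F, Q=F, R=F, S=F: (P <-> ((Q | S | Q | (P <-> P -> S)) ^ (P & Q))) = T, so the formula = T.
Row P=F, Q=F, R=T, S=F: (P <-> ((Q | S | Q | (P <-> P -> S)) ^ (P & Q))) = T, so the formula = F.
Row P=F, Q=T, R=F, S=T: (P <-> ((Q | S | Q | (P <-> P -> S)) ^ (P & Q))) = F, so the formula = F.
Row P=F, Q=T, R=T, S=F: (P <-> ((Q | S | Q | (P <-> P -> S)) ^ (P & Q))) = F, so the formula = T.
Row P=F, Q=T, R=T, S=T: (P <-> ((Q | S | Q | (P <-> P -> S)) ^ (P & Q))) = F, so the formula = T.
Row P=T, Q=T, R=T, S=T: (P <-> ((Q | S | Q | (P <-> P -> S)) ^ (P & Q))) = F, so the formula = T.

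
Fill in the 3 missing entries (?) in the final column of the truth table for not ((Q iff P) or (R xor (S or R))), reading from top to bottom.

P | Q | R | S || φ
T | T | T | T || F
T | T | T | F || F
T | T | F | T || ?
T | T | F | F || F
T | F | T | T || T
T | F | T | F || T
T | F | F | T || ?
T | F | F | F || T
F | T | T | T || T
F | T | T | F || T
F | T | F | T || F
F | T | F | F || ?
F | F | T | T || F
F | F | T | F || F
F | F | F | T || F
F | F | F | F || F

Row P=T, Q=T, R=F, S=T: (Q iff P) = T, (R xor (S or R)) = T, ((Q iff P) or (R xor (S or R))) = T, so the formula = F.
Row P=T, Q=F, R=F, S=T: (Q iff P) = F, (R xor (S or R)) = T, ((Q iff P) or (R xor (S or R))) = T, so the formula = F.
Row P=F, Q=T, R=F, S=F: (Q iff P) = F, (R xor (S or R)) = F, ((Q iff P) or (R xor (S or R))) = F, so the formula = T.

F, F, T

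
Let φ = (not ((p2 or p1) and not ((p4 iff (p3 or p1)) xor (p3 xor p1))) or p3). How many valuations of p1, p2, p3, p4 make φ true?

  p1     p2     p3     p4   |  (p2 or p1)  (p3 or p1)  (p4 iff (p3 or p1))  (p3 xor p1)    φ  
False  False  False  False  |    False       False             True            False      True
False  False  False   True  |    False       False            False            False      True
False  False   True  False  |    False        True            False             True      True
False  False   True   True  |    False        True             True             True      True
False   True  False  False  |     True       False             True            False      True
False   True  False   True  |     True       False            False            False     False
False   True   True  False  |     True        True            False             True      True
False   True   True   True  |     True        True             True             True      True
 True  False  False  False  |     True        True            False             True      True
 True  False  False   True  |     True        True             True             True     False
 True  False   True  False  |     True        True            False            False      True
 True  False   True   True  |     True        True             True            False      True
 True   True  False  False  |     True        True            False             True      True
 True   True  False   True  |     True        True             True             True     False
 True   True   True  False  |     True        True            False            False      True
 True   True   True   True  |     True        True             True            False      True
The formula is true on 13 of the 16 rows.

13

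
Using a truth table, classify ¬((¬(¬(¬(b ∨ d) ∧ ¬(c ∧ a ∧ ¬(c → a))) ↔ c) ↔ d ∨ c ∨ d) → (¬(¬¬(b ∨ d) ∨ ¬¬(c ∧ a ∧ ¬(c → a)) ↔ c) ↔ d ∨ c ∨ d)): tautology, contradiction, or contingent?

a | b | c | d | (b ∨ d) | ¬(b ∨ d) | (c → a) | ¬(c → a) | (c ∧ a ∧ ¬(c → a)) | ¬(c ∧ a ∧ ¬(c → a)) | (d ∨ c ∨ d) | ¬¬(b ∨ d) | ¬¬(c ∧ a ∧ ¬(c → a)) | φ
- | - | - | - | ------- | -------- | ------- | -------- | ------------------ | ------------------- | ----------- | --------- | -------------------- | -
F | F | F | F |    F    |    T     |    T    |    F     |         F          |          T          |      F      |     F     |          F           | F
F | F | F | T |    T    |    F     |    T    |    F     |         F          |          T          |      T      |     T     |          F           | F
F | F | T | F |    F    |    T     |    F    |    T     |         F          |          T          |      T      |     F     |          F           | F
F | F | T | T |    T    |    F     |    F    |    T     |         F          |          T          |      T      |     T     |          F           | F
F | T | F | F |    T    |    F     |    T    |    F     |         F          |          T          |      F      |     T     |          F           | F
F | T | F | T |    T    |    F     |    T    |    F     |         F          |          T          |      T      |     T     |          F           | F
F | T | T | F |    T    |    F     |    F    |    T     |         F          |          T          |      T      |     T     |          F           | F
F | T | T | T |    T    |    F     |    F    |    T     |         F          |          T          |      T      |     T     |          F           | F
T | F | F | F |    F    |    T     |    T    |    F     |         F          |          T          |      F      |     F     |          F           | F
T | F | F | T |    T    |    F     |    T    |    F     |         F          |          T          |      T      |     T     |          F           | F
T | F | T | F |    F    |    T     |    T    |    F     |         F          |          T          |      T      |     F     |          F           | F
T | F | T | T |    T    |    F     |    T    |    F     |         F          |          T          |      T      |     T     |          F           | F
T | T | F | F |    T    |    F     |    T    |    F     |         F          |          T          |      F      |     T     |          F           | F
T | T | F | T |    T    |    F     |    T    |    F     |         F          |          T          |      T      |     T     |          F           | F
T | T | T | F |    T    |    F     |    T    |    F     |         F          |          T          |      T      |     T     |          F           | F
T | T | T | T |    T    |    F     |    T    |    F     |         F          |          T          |      T      |     T     |          F           | F
Every row is F, so the formula is a contradiction.

contradiction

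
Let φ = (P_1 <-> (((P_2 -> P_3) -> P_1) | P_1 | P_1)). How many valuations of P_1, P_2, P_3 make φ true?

P_1  P_2  P_3  |  φ
 T    T    T   |  T
 T    T    F   |  T
 T    F    T   |  T
 T    F    F   |  T
 F    T    T   |  T
 F    T    F   |  F
 F    F    T   |  T
 F    F    F   |  T
The formula is true on 7 of the 8 rows.

7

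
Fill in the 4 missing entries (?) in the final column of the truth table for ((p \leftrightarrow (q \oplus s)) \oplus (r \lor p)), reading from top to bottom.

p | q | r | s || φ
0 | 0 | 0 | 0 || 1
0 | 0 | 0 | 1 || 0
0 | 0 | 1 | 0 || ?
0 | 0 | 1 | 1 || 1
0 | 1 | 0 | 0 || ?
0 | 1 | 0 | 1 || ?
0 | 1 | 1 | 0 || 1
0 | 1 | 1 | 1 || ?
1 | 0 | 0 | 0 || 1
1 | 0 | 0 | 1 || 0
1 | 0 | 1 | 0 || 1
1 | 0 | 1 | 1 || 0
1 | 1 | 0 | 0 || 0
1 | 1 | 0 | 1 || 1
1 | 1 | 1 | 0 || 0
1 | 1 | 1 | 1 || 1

0, 0, 1, 0

Row p=0, q=0, r=1, s=0: (p \leftrightarrow (q \oplus s)) = 1, (r \lor p) = 1, so the formula = 0.
Row p=0, q=1, r=0, s=0: (p \leftrightarrow (q \oplus s)) = 0, (r \lor p) = 0, so the formula = 0.
Row p=0, q=1, r=0, s=1: (p \leftrightarrow (q \oplus s)) = 1, (r \lor p) = 0, so the formula = 1.
Row p=0, q=1, r=1, s=1: (p \leftrightarrow (q \oplus s)) = 1, (r \lor p) = 1, so the formula = 0.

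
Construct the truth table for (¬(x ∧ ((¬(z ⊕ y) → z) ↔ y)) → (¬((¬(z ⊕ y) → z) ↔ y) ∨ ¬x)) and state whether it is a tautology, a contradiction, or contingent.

  x      y      z    |    φ  
False  False  False  |   True
False  False   True  |   True
False   True  False  |   True
False   True   True  |   True
 True  False  False  |   True
 True  False   True  |   True
 True   True  False  |   True
 True   True   True  |   True
Every row is True, so the formula is a tautology.

tautology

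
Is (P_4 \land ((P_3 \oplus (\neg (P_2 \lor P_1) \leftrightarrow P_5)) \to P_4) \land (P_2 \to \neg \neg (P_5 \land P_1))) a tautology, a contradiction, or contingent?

P_1 | P_2 | P_3 | P_4 | P_5 || φ
 F  |  F  |  F  |  F  |  F  || F
 F  |  F  |  F  |  F  |  T  || F
 F  |  F  |  F  |  T  |  F  || T
 F  |  F  |  F  |  T  |  T  || T
 F  |  F  |  T  |  F  |  F  || F
 F  |  F  |  T  |  F  |  T  || F
 F  |  F  |  T  |  T  |  F  || T
 F  |  F  |  T  |  T  |  T  || T
 F  |  T  |  F  |  F  |  F  || F
 F  |  T  |  F  |  F  |  T  || F
 F  |  T  |  F  |  T  |  F  || F
 F  |  T  |  F  |  T  |  T  || F
 F  |  T  |  T  |  F  |  F  || F
 F  |  T  |  T  |  F  |  T  || F
 F  |  T  |  T  |  T  |  F  || F
 F  |  T  |  T  |  T  |  T  || F
 T  |  F  |  F  |  F  |  F  || F
 T  |  F  |  F  |  F  |  T  || F
 T  |  F  |  F  |  T  |  F  || T
 T  |  F  |  F  |  T  |  T  || T
 T  |  F  |  T  |  F  |  F  || F
 T  |  F  |  T  |  F  |  T  || F
 T  |  F  |  T  |  T  |  F  || T
 T  |  F  |  T  |  T  |  T  || T
 T  |  T  |  F  |  F  |  F  || F
 T  |  T  |  F  |  F  |  T  || F
 T  |  T  |  F  |  T  |  F  || F
 T  |  T  |  F  |  T  |  T  || T
 T  |  T  |  T  |  F  |  F  || F
 T  |  T  |  T  |  F  |  T  || F
 T  |  T  |  T  |  T  |  F  || F
 T  |  T  |  T  |  T  |  T  || T
10 of 32 rows are T, so the formula is contingent.

contingent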